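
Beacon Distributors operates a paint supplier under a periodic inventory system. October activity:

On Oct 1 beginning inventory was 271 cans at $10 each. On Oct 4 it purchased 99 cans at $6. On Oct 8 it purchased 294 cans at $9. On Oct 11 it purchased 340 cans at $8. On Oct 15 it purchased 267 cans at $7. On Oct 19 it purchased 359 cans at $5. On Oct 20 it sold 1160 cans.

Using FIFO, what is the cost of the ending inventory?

Ending inventory = $2,572

Oct 20, 1160 sold [FIFO — oldest first]: 271 @ $10 + 99 @ $6 + 294 @ $9 + 340 @ $8 + 156 @ $7 = $9,762
Ending inventory: 111 @ $7 + 359 @ $5 = $2,572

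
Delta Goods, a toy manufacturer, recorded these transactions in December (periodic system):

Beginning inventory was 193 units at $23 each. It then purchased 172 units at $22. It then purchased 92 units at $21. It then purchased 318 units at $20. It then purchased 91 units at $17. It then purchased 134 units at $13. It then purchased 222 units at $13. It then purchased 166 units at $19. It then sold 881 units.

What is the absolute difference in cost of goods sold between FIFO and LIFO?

FIFO COGS: 193 @ $23 + 172 @ $22 + 92 @ $21 + 318 @ $20 + 91 @ $17 + 15 @ $13 = $18,257
LIFO COGS: 166 @ $19 + 222 @ $13 + 134 @ $13 + 91 @ $17 + 268 @ $20 = $14,689
Difference = |$18,257 − $14,689| = $3,568

$3,568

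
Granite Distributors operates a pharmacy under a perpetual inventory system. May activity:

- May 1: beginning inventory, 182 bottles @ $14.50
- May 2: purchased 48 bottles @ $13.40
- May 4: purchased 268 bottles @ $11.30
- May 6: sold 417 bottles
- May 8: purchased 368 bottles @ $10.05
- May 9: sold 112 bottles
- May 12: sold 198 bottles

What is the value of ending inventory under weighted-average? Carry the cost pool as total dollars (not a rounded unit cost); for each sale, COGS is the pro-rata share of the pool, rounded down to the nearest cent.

After May 1: 182 on hand, pool $2,639.00 (≈ $14.5000 each)
After May 2: 230 on hand, pool $3,282.20 (≈ $14.2704 each)
After May 4: 498 on hand, pool $6,310.60 (≈ $12.6719 each)
May 6, sell 417: 417/498 × $6,310.60 → $5,284.17
After May 8: 449 on hand, pool $4,724.83 (≈ $10.5230 each)
May 9, sell 112: 112/449 × $4,724.83 → $1,178.57
May 12, sell 198: 198/337 × $3,546.26 → $2,083.55
Total COGS = $5,284.17 + $1,178.57 + $2,083.55 = $8,546.29
Ending inventory (cost pool remaining) = $1,462.71

Ending inventory = $1,462.71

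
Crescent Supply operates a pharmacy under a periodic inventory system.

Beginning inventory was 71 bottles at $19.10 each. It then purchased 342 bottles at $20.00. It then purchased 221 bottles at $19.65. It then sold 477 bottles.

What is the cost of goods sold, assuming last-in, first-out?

Sale 1 (477) [LIFO — newest first]: 221 @ $19.65 + 256 @ $20.00 = $9,462.65
Ending inventory: 71 @ $19.10 + 86 @ $20.00 = $3,076.10
Check: goods available $12,538.75 = COGS $9,462.65 + ending $3,076.10

COGS = $9,462.65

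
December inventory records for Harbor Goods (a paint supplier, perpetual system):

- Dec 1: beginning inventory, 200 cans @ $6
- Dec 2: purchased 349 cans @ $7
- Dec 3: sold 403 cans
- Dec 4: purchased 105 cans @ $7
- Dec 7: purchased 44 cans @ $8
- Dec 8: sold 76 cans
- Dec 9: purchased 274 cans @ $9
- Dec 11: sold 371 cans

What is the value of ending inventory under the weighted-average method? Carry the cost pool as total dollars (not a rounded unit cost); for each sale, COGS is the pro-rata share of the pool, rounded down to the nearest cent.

Ending inventory = $987.93

After Dec 1: 200 on hand, pool $1,200.00 (≈ $6.0000 each)
After Dec 2: 549 on hand, pool $3,643.00 (≈ $6.6357 each)
Dec 3, sell 403: 403/549 × $3,643.00 → $2,674.18
After Dec 4: 251 on hand, pool $1,703.82 (≈ $6.7881 each)
After Dec 7: 295 on hand, pool $2,055.82 (≈ $6.9689 each)
Dec 8, sell 76: 76/295 × $2,055.82 → $529.63
After Dec 9: 493 on hand, pool $3,992.19 (≈ $8.0977 each)
Dec 11, sell 371: 371/493 × $3,992.19 → $3,004.26
Total COGS = $2,674.18 + $529.63 + $3,004.26 = $6,208.07
Ending inventory (cost pool remaining) = $987.93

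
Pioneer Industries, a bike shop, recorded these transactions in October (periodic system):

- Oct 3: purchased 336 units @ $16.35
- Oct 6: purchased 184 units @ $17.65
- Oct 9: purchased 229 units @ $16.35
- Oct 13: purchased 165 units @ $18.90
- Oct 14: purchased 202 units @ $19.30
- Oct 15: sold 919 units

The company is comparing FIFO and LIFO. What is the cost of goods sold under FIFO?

FIFO COGS: 336 @ $16.35 + 184 @ $17.65 + 229 @ $16.35 + 165 @ $18.90 + 5 @ $19.30 = $15,700.35
LIFO COGS: 202 @ $19.30 + 165 @ $18.90 + 229 @ $16.35 + 184 @ $17.65 + 139 @ $16.35 = $16,281.50

COGS = $15,700.35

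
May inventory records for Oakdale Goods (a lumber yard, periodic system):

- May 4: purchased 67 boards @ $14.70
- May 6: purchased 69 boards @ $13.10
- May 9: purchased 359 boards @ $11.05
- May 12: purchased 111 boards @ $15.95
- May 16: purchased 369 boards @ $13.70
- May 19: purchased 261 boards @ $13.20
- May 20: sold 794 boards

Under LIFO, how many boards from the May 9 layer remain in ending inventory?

May 20, 794 sold [LIFO — newest first]: 261 @ $13.20 + 369 @ $13.70 + 111 @ $15.95 + 53 @ $11.05 = $10,856.60
Ending inventory: 67 @ $14.70 + 69 @ $13.10 + 306 @ $11.05 = $5,270.10
Check: goods available $16,126.70 = COGS $10,856.60 + ending $5,270.10

306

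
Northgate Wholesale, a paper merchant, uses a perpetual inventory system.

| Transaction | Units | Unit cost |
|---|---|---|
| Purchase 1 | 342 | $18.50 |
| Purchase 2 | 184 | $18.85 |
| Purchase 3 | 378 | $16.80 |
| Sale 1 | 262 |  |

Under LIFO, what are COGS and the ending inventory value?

COGS = $4,401.60; ending inventory = $11,744.20

Sale 1 (262) [LIFO — newest first]: 262 @ $16.80 = $4,401.60
Ending inventory: 342 @ $18.50 + 184 @ $18.85 + 116 @ $16.80 = $11,744.20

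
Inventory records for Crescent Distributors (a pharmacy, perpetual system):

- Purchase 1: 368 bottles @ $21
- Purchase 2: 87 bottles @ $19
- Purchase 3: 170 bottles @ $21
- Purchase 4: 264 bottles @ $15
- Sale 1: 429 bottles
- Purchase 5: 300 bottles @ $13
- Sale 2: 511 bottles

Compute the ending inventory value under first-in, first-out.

Ending inventory = $3,237

Sale 1 (429) [FIFO — oldest first]: 368 @ $21 + 61 @ $19 = $8,887
Sale 2 (511) [FIFO — oldest first]: 26 @ $19 + 170 @ $21 + 264 @ $15 + 51 @ $13 = $8,687
Total COGS = $8,887 + $8,687 = $17,574
Ending inventory: 249 @ $13 = $3,237
Check: goods available $20,811 = COGS $17,574 + ending $3,237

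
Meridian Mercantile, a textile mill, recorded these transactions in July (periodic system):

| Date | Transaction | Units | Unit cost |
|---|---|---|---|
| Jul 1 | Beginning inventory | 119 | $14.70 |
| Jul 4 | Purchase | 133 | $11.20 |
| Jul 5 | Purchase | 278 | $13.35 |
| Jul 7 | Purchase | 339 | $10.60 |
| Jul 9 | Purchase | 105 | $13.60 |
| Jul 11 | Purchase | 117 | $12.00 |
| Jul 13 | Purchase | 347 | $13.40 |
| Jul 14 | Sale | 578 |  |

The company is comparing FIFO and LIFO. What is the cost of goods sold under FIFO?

COGS = $7,459.00

FIFO COGS: 119 @ $14.70 + 133 @ $11.20 + 278 @ $13.35 + 48 @ $10.60 = $7,459.00
LIFO COGS: 347 @ $13.40 + 117 @ $12.00 + 105 @ $13.60 + 9 @ $10.60 = $7,577.20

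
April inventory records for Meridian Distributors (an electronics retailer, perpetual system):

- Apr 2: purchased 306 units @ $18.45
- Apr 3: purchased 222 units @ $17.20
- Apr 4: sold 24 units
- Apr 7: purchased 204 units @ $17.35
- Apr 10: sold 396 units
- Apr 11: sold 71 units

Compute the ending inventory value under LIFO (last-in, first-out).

Ending inventory = $4,446.45

Apr 4, 24 sold [LIFO — newest first]: 24 @ $17.20 = $412.80
Apr 10, 396 sold [LIFO — newest first]: 204 @ $17.35 + 192 @ $17.20 = $6,841.80
Apr 11, 71 sold [LIFO — newest first]: 6 @ $17.20 + 65 @ $18.45 = $1,302.45
Total COGS = $412.80 + $6,841.80 + $1,302.45 = $8,557.05
Ending inventory: 241 @ $18.45 = $4,446.45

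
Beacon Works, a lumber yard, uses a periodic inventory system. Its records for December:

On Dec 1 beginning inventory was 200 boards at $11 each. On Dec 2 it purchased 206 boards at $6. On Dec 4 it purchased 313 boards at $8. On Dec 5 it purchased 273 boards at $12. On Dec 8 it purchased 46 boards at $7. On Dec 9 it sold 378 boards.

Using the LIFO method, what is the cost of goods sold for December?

COGS = $4,070

Dec 9, 378 sold [LIFO — newest first]: 46 @ $7 + 273 @ $12 + 59 @ $8 = $4,070
Ending inventory: 200 @ $11 + 206 @ $6 + 254 @ $8 = $5,468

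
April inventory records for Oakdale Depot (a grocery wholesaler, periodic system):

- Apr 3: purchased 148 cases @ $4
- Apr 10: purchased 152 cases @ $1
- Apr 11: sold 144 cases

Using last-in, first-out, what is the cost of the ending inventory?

Apr 11, 144 sold [LIFO — newest first]: 144 @ $1 = $144
Ending inventory: 148 @ $4 + 8 @ $1 = $600
Check: goods available $744 = COGS $144 + ending $600

Ending inventory = $600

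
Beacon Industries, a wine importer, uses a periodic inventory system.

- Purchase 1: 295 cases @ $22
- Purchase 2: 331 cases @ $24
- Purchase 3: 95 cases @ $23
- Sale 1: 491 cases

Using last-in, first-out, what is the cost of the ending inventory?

Ending inventory = $5,060

Sale 1 (491) [LIFO — newest first]: 95 @ $23 + 331 @ $24 + 65 @ $22 = $11,559
Ending inventory: 230 @ $22 = $5,060
Check: goods available $16,619 = COGS $11,559 + ending $5,060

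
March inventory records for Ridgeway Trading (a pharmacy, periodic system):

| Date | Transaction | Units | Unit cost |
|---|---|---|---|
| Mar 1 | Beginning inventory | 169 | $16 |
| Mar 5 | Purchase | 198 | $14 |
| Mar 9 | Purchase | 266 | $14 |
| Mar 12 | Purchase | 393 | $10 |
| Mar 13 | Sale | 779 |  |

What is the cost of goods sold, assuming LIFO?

Mar 13, 779 sold [LIFO — newest first]: 393 @ $10 + 266 @ $14 + 120 @ $14 = $9,334
Ending inventory: 169 @ $16 + 78 @ $14 = $3,796

COGS = $9,334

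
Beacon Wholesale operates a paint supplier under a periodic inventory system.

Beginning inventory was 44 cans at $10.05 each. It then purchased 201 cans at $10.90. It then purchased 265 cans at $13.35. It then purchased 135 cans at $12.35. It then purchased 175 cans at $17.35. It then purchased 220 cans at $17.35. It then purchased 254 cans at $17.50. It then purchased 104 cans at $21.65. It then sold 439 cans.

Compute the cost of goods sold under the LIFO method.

COGS = $8,101.95

Sale 1 (439) [LIFO — newest first]: 104 @ $21.65 + 254 @ $17.50 + 81 @ $17.35 = $8,101.95
Ending inventory: 44 @ $10.05 + 201 @ $10.90 + 265 @ $13.35 + 135 @ $12.35 + 175 @ $17.35 + 139 @ $17.35 = $13,286.00
Check: goods available $21,387.95 = COGS $8,101.95 + ending $13,286.00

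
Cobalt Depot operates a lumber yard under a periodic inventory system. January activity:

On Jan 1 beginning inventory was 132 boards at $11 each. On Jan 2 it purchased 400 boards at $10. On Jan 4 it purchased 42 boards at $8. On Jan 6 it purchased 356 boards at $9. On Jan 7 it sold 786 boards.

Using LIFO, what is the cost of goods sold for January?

COGS = $7,420

Jan 7, 786 sold [LIFO — newest first]: 356 @ $9 + 42 @ $8 + 388 @ $10 = $7,420
Ending inventory: 132 @ $11 + 12 @ $10 = $1,572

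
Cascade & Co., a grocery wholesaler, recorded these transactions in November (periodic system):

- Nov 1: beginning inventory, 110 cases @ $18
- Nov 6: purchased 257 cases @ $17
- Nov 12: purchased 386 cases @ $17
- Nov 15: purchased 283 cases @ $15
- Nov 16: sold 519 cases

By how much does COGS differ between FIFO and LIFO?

$676

FIFO COGS: 110 @ $18 + 257 @ $17 + 152 @ $17 = $8,933
LIFO COGS: 283 @ $15 + 236 @ $17 = $8,257
Difference = |$8,933 − $8,257| = $676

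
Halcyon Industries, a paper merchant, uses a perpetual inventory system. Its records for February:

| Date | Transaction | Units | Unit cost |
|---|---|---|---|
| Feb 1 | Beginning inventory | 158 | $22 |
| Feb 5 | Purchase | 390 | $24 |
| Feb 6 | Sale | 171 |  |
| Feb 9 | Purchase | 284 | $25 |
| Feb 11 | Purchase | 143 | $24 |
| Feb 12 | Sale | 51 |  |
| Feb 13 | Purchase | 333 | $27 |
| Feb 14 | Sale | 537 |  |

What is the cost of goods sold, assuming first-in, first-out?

COGS = $18,111

Feb 6, 171 sold [FIFO — oldest first]: 158 @ $22 + 13 @ $24 = $3,788
Feb 12, 51 sold [FIFO — oldest first]: 51 @ $24 = $1,224
Feb 14, 537 sold [FIFO — oldest first]: 326 @ $24 + 211 @ $25 = $13,099
Total COGS = $3,788 + $1,224 + $13,099 = $18,111
Ending inventory: 73 @ $25 + 143 @ $24 + 333 @ $27 = $14,248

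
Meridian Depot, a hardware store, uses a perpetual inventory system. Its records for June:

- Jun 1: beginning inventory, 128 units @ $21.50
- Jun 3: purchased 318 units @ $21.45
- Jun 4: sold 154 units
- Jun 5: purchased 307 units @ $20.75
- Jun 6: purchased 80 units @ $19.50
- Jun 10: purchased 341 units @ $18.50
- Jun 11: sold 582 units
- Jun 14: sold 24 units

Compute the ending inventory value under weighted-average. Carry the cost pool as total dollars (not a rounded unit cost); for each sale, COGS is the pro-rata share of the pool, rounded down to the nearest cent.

After Jun 1: 128 on hand, pool $2,752.00 (≈ $21.5000 each)
After Jun 3: 446 on hand, pool $9,573.10 (≈ $21.4643 each)
Jun 4, sell 154: 154/446 × $9,573.10 → $3,305.50
After Jun 5: 599 on hand, pool $12,637.85 (≈ $21.0982 each)
After Jun 6: 679 on hand, pool $14,197.85 (≈ $20.9099 each)
After Jun 10: 1020 on hand, pool $20,506.35 (≈ $20.1043 each)
Jun 11, sell 582: 582/1020 × $20,506.35 → $11,700.68
Jun 14, sell 24: 24/438 × $8,805.67 → $482.50
Total COGS = $3,305.50 + $11,700.68 + $482.50 = $15,488.68
Ending inventory (cost pool remaining) = $8,323.17
Check: goods available $23,811.85 = COGS $15,488.68 + ending $8,323.17

Ending inventory = $8,323.17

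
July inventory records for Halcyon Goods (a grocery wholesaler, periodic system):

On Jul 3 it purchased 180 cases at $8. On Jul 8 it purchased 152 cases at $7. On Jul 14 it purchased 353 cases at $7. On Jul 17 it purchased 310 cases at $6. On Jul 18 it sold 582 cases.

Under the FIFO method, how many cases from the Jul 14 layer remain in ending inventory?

103

Jul 18, 582 sold [FIFO — oldest first]: 180 @ $8 + 152 @ $7 + 250 @ $7 = $4,254
Ending inventory: 103 @ $7 + 310 @ $6 = $2,581
Check: goods available $6,835 = COGS $4,254 + ending $2,581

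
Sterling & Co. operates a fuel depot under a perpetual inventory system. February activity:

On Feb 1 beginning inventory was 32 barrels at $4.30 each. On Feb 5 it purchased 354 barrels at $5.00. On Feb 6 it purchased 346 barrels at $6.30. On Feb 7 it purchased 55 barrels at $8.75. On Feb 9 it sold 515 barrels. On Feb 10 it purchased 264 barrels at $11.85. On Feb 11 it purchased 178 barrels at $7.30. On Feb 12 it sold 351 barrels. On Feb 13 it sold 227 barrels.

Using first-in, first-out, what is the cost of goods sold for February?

Feb 9, 515 sold [FIFO — oldest first]: 32 @ $4.30 + 354 @ $5.00 + 129 @ $6.30 = $2,720.30
Feb 12, 351 sold [FIFO — oldest first]: 217 @ $6.30 + 55 @ $8.75 + 79 @ $11.85 = $2,784.50
Feb 13, 227 sold [FIFO — oldest first]: 185 @ $11.85 + 42 @ $7.30 = $2,498.85
Total COGS = $2,720.30 + $2,784.50 + $2,498.85 = $8,003.65
Ending inventory: 136 @ $7.30 = $992.80
Check: goods available $8,996.45 = COGS $8,003.65 + ending $992.80

COGS = $8,003.65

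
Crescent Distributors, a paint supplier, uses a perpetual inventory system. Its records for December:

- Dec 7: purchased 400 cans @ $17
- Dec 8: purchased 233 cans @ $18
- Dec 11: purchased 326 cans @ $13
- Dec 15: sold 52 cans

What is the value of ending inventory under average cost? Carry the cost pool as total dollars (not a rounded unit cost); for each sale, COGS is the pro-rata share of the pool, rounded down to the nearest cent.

After Dec 7: 400 on hand, pool $6,800.00 (≈ $17.0000 each)
After Dec 8: 633 on hand, pool $10,994.00 (≈ $17.3681 each)
After Dec 11: 959 on hand, pool $15,232.00 (≈ $15.8832 each)
Dec 15, sell 52: 52/959 × $15,232.00 → $825.92
Ending inventory (cost pool remaining) = $14,406.08
Check: goods available $15,232.00 = COGS $825.92 + ending $14,406.08

Ending inventory = $14,406.08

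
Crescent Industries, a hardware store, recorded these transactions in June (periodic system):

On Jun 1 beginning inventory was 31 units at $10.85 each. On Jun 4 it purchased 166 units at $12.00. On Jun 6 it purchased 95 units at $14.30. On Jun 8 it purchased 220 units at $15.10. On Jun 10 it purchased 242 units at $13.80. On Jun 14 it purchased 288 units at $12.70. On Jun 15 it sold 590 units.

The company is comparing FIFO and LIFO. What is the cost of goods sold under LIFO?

FIFO COGS: 31 @ $10.85 + 166 @ $12.00 + 95 @ $14.30 + 220 @ $15.10 + 78 @ $13.80 = $8,085.25
LIFO COGS: 288 @ $12.70 + 242 @ $13.80 + 60 @ $15.10 = $7,903.20

COGS = $7,903.20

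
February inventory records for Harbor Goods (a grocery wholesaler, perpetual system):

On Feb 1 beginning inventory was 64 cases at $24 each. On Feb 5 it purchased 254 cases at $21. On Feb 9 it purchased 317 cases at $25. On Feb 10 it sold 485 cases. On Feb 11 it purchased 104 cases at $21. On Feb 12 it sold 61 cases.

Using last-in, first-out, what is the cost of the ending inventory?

Feb 10, 485 sold [LIFO — newest first]: 317 @ $25 + 168 @ $21 = $11,453
Feb 12, 61 sold [LIFO — newest first]: 61 @ $21 = $1,281
Total COGS = $11,453 + $1,281 = $12,734
Ending inventory: 64 @ $24 + 86 @ $21 + 43 @ $21 = $4,245
Check: goods available $16,979 = COGS $12,734 + ending $4,245

Ending inventory = $4,245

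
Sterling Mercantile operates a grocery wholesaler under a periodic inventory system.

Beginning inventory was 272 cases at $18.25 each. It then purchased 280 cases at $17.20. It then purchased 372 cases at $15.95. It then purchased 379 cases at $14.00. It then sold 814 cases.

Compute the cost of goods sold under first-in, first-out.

Sale 1 (814) [FIFO — oldest first]: 272 @ $18.25 + 280 @ $17.20 + 262 @ $15.95 = $13,958.90
Ending inventory: 110 @ $15.95 + 379 @ $14.00 = $7,060.50
Check: goods available $21,019.40 = COGS $13,958.90 + ending $7,060.50

COGS = $13,958.90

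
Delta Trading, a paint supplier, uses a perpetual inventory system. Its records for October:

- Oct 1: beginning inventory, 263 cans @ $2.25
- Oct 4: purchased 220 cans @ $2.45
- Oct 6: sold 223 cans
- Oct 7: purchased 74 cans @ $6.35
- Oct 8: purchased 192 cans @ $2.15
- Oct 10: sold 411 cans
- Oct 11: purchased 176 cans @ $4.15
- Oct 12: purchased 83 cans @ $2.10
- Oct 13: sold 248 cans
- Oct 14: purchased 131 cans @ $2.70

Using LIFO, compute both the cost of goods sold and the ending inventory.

Oct 6, 223 sold [LIFO — newest first]: 220 @ $2.45 + 3 @ $2.25 = $545.75
Oct 10, 411 sold [LIFO — newest first]: 192 @ $2.15 + 74 @ $6.35 + 145 @ $2.25 = $1,208.95
Oct 13, 248 sold [LIFO — newest first]: 83 @ $2.10 + 165 @ $4.15 = $859.05
Total COGS = $545.75 + $1,208.95 + $859.05 = $2,613.75
Ending inventory: 115 @ $2.25 + 11 @ $4.15 + 131 @ $2.70 = $658.10
Check: goods available $3,271.85 = COGS $2,613.75 + ending $658.10

COGS = $2,613.75; ending inventory = $658.10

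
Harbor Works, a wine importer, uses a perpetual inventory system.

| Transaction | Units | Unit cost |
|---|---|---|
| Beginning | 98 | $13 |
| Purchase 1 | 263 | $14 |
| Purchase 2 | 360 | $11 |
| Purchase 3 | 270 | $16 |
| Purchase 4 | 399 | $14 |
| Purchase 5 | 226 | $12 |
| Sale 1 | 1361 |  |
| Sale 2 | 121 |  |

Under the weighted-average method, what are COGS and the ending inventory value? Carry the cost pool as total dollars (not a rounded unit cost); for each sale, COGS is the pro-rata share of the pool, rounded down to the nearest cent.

After Beginning: 98 on hand, pool $1,274.00 (≈ $13.0000 each)
After Purchase 1: 361 on hand, pool $4,956.00 (≈ $13.7285 each)
After Purchase 2: 721 on hand, pool $8,916.00 (≈ $12.3662 each)
After Purchase 3: 991 on hand, pool $13,236.00 (≈ $13.3562 each)
After Purchase 4: 1390 on hand, pool $18,822.00 (≈ $13.5410 each)
After Purchase 5: 1616 on hand, pool $21,534.00 (≈ $13.3255 each)
Sale 1, sell 1361: 1361/1616 × $21,534.00 → $18,135.99
Sale 2, sell 121: 121/255 × $3,398.01 → $1,612.38
Total COGS = $18,135.99 + $1,612.38 = $19,748.37
Ending inventory (cost pool remaining) = $1,785.63
Check: goods available $21,534.00 = COGS $19,748.37 + ending $1,785.63

COGS = $19,748.37; ending inventory = $1,785.63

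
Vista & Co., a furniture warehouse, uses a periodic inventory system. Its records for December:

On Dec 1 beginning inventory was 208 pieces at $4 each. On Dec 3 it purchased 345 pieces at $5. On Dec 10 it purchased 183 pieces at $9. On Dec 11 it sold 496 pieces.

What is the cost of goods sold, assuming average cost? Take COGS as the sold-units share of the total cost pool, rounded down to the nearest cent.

COGS = $2,833.13

Dec 11, sell 496: 496/736 × $4,204.00 → $2,833.13
Ending inventory (cost pool remaining) = $1,370.87
Check: goods available $4,204.00 = COGS $2,833.13 + ending $1,370.87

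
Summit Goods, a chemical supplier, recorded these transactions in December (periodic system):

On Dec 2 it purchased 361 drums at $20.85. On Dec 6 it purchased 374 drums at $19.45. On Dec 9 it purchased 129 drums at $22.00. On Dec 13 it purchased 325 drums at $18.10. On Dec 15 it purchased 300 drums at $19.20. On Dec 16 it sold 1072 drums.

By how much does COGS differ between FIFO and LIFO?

FIFO COGS: 361 @ $20.85 + 374 @ $19.45 + 129 @ $22.00 + 208 @ $18.10 = $21,403.95
LIFO COGS: 300 @ $19.20 + 325 @ $18.10 + 129 @ $22.00 + 318 @ $19.45 = $20,665.60
Difference = |$21,403.95 − $20,665.60| = $738.35

$738.35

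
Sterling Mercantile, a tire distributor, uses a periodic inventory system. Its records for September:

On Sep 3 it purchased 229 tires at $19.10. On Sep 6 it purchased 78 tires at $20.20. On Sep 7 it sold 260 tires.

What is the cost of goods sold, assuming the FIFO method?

COGS = $5,000.10

Sep 7, 260 sold [FIFO — oldest first]: 229 @ $19.10 + 31 @ $20.20 = $5,000.10
Ending inventory: 47 @ $20.20 = $949.40
Check: goods available $5,949.50 = COGS $5,000.10 + ending $949.40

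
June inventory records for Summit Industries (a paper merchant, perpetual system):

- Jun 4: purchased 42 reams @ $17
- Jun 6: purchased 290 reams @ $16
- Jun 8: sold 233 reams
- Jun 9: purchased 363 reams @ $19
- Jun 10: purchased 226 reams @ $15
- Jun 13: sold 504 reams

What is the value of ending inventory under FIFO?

Jun 8, 233 sold [FIFO — oldest first]: 42 @ $17 + 191 @ $16 = $3,770
Jun 13, 504 sold [FIFO — oldest first]: 99 @ $16 + 363 @ $19 + 42 @ $15 = $9,111
Total COGS = $3,770 + $9,111 = $12,881
Ending inventory: 184 @ $15 = $2,760

Ending inventory = $2,760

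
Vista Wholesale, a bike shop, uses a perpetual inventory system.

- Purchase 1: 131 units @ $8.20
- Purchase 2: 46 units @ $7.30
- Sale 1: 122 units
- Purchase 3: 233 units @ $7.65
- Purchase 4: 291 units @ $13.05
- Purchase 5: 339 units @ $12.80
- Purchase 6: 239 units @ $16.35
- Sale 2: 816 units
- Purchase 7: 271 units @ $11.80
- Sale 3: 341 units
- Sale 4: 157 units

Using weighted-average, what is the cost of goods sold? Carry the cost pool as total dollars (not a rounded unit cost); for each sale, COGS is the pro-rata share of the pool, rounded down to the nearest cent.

After Purchase 1: 131 on hand, pool $1,074.20 (≈ $8.2000 each)
After Purchase 2: 177 on hand, pool $1,410.00 (≈ $7.9661 each)
Sale 1, sell 122: 122/177 × $1,410.00 → $971.86
After Purchase 3: 288 on hand, pool $2,220.59 (≈ $7.7104 each)
After Purchase 4: 579 on hand, pool $6,018.14 (≈ $10.3940 each)
After Purchase 5: 918 on hand, pool $10,357.34 (≈ $11.2825 each)
After Purchase 6: 1157 on hand, pool $14,264.99 (≈ $12.3293 each)
Sale 2, sell 816: 816/1157 × $14,264.99 → $10,060.70
After Purchase 7: 612 on hand, pool $7,402.09 (≈ $12.0949 each)
Sale 3, sell 341: 341/612 × $7,402.09 → $4,124.36
Sale 4, sell 157: 157/271 × $3,277.73 → $1,898.90
Total COGS = $971.86 + $10,060.70 + $4,124.36 + $1,898.90 = $17,055.82
Ending inventory (cost pool remaining) = $1,378.83

COGS = $17,055.82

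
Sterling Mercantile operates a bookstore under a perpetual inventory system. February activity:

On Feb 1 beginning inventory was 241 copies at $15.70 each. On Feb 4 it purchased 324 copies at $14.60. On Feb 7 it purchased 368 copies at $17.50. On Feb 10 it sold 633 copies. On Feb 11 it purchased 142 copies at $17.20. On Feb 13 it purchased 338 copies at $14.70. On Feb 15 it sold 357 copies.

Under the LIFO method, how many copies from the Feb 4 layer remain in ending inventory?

Feb 10, 633 sold [LIFO — newest first]: 368 @ $17.50 + 265 @ $14.60 = $10,309.00
Feb 15, 357 sold [LIFO — newest first]: 338 @ $14.70 + 19 @ $17.20 = $5,295.40
Total COGS = $10,309.00 + $5,295.40 = $15,604.40
Ending inventory: 241 @ $15.70 + 59 @ $14.60 + 123 @ $17.20 = $6,760.70

59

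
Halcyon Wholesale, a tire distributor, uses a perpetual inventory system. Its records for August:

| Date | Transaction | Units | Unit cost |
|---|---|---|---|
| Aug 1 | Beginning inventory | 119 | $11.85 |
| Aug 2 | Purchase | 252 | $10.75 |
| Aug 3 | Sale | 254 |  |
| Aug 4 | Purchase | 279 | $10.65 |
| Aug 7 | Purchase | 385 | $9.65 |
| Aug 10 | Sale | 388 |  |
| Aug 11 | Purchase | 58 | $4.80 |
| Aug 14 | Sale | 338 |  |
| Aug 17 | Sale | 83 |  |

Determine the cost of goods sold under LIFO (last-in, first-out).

COGS = $10,728.65

Aug 3, 254 sold [LIFO — newest first]: 252 @ $10.75 + 2 @ $11.85 = $2,732.70
Aug 10, 388 sold [LIFO — newest first]: 385 @ $9.65 + 3 @ $10.65 = $3,747.20
Aug 14, 338 sold [LIFO — newest first]: 58 @ $4.80 + 276 @ $10.65 + 4 @ $11.85 = $3,265.20
Aug 17, 83 sold [LIFO — newest first]: 83 @ $11.85 = $983.55
Total COGS = $2,732.70 + $3,747.20 + $3,265.20 + $983.55 = $10,728.65
Ending inventory: 30 @ $11.85 = $355.50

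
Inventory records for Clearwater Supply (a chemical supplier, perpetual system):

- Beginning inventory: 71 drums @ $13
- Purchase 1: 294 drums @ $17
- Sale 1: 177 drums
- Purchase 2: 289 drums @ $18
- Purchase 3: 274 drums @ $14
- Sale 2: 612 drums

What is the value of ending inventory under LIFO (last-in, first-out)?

Ending inventory = $2,079

Sale 1 (177) [LIFO — newest first]: 177 @ $17 = $3,009
Sale 2 (612) [LIFO — newest first]: 274 @ $14 + 289 @ $18 + 49 @ $17 = $9,871
Total COGS = $3,009 + $9,871 = $12,880
Ending inventory: 71 @ $13 + 68 @ $17 = $2,079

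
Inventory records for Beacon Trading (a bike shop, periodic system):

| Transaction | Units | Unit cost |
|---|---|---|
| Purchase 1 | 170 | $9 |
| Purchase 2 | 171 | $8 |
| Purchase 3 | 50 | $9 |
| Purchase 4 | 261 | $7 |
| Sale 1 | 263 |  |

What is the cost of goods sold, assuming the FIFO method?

Sale 1 (263) [FIFO — oldest first]: 170 @ $9 + 93 @ $8 = $2,274
Ending inventory: 78 @ $8 + 50 @ $9 + 261 @ $7 = $2,901

COGS = $2,274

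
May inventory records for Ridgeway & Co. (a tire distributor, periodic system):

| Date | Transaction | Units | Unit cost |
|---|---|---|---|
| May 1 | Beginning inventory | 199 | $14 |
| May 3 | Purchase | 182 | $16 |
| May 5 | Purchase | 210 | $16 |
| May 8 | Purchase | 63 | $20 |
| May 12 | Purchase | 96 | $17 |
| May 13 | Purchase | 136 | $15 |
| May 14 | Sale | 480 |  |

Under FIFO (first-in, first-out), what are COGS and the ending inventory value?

COGS = $7,282; ending inventory = $6,708

May 14, 480 sold [FIFO — oldest first]: 199 @ $14 + 182 @ $16 + 99 @ $16 = $7,282
Ending inventory: 111 @ $16 + 63 @ $20 + 96 @ $17 + 136 @ $15 = $6,708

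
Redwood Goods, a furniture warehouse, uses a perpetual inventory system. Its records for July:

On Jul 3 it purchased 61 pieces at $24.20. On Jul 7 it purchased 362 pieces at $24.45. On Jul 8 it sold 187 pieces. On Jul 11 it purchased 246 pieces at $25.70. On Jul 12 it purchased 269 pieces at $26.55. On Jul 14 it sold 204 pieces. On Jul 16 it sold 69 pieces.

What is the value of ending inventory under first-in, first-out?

Ending inventory = $12,513.25

Jul 8, 187 sold [FIFO — oldest first]: 61 @ $24.20 + 126 @ $24.45 = $4,556.90
Jul 14, 204 sold [FIFO — oldest first]: 204 @ $24.45 = $4,987.80
Jul 16, 69 sold [FIFO — oldest first]: 32 @ $24.45 + 37 @ $25.70 = $1,733.30
Total COGS = $4,556.90 + $4,987.80 + $1,733.30 = $11,278.00
Ending inventory: 209 @ $25.70 + 269 @ $26.55 = $12,513.25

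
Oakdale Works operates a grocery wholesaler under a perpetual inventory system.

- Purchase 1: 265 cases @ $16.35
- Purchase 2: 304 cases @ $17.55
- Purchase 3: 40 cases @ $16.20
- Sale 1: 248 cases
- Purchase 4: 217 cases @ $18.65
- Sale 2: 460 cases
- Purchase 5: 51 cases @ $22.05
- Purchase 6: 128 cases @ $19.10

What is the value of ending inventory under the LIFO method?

Ending inventory = $5,498.65

Sale 1 (248) [LIFO — newest first]: 40 @ $16.20 + 208 @ $17.55 = $4,298.40
Sale 2 (460) [LIFO — newest first]: 217 @ $18.65 + 96 @ $17.55 + 147 @ $16.35 = $8,135.30
Total COGS = $4,298.40 + $8,135.30 = $12,433.70
Ending inventory: 118 @ $16.35 + 51 @ $22.05 + 128 @ $19.10 = $5,498.65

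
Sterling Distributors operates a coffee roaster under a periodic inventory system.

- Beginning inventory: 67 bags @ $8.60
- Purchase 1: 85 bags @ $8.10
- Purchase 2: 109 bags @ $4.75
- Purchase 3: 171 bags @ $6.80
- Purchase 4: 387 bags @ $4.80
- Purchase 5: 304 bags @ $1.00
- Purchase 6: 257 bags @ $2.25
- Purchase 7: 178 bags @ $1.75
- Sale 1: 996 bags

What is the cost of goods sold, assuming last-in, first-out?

Sale 1 (996) [LIFO — newest first]: 178 @ $1.75 + 257 @ $2.25 + 304 @ $1.00 + 257 @ $4.80 = $2,427.35
Ending inventory: 67 @ $8.60 + 85 @ $8.10 + 109 @ $4.75 + 171 @ $6.80 + 130 @ $4.80 = $3,569.25
Check: goods available $5,996.60 = COGS $2,427.35 + ending $3,569.25

COGS = $2,427.35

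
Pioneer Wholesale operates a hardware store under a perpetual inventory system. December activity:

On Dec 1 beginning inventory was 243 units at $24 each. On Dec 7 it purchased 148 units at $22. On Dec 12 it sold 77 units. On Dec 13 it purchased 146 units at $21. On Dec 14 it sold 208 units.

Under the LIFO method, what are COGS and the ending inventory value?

Dec 12, 77 sold [LIFO — newest first]: 77 @ $22 = $1,694
Dec 14, 208 sold [LIFO — newest first]: 146 @ $21 + 62 @ $22 = $4,430
Total COGS = $1,694 + $4,430 = $6,124
Ending inventory: 243 @ $24 + 9 @ $22 = $6,030

COGS = $6,124; ending inventory = $6,030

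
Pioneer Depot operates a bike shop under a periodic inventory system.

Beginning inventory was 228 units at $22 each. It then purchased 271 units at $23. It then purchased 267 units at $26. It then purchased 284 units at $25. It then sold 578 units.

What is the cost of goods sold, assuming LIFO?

COGS = $14,663

Sale 1 (578) [LIFO — newest first]: 284 @ $25 + 267 @ $26 + 27 @ $23 = $14,663
Ending inventory: 228 @ $22 + 244 @ $23 = $10,628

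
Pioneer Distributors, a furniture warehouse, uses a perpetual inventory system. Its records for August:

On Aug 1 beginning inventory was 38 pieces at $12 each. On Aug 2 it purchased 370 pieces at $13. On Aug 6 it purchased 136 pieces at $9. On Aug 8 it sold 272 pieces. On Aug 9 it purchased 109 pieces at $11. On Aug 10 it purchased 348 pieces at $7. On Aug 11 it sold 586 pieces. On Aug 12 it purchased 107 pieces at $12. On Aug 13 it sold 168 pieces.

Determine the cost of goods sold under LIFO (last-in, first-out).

Aug 8, 272 sold [LIFO — newest first]: 136 @ $9 + 136 @ $13 = $2,992
Aug 11, 586 sold [LIFO — newest first]: 348 @ $7 + 109 @ $11 + 129 @ $13 = $5,312
Aug 13, 168 sold [LIFO — newest first]: 107 @ $12 + 61 @ $13 = $2,077
Total COGS = $2,992 + $5,312 + $2,077 = $10,381
Ending inventory: 38 @ $12 + 44 @ $13 = $1,028

COGS = $10,381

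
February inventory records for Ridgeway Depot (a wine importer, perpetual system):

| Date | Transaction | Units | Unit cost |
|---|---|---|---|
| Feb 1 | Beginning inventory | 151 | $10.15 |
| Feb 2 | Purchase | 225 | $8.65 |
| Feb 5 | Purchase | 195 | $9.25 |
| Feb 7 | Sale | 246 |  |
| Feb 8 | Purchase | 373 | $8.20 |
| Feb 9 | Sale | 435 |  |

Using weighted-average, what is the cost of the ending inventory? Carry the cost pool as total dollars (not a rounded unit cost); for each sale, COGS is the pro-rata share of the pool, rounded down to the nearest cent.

Ending inventory = $2,285.38

After Feb 1: 151 on hand, pool $1,532.65 (≈ $10.1500 each)
After Feb 2: 376 on hand, pool $3,478.90 (≈ $9.2524 each)
After Feb 5: 571 on hand, pool $5,282.65 (≈ $9.2516 each)
Feb 7, sell 246: 246/571 × $5,282.65 → $2,275.88
After Feb 8: 698 on hand, pool $6,065.37 (≈ $8.6896 each)
Feb 9, sell 435: 435/698 × $6,065.37 → $3,779.99
Total COGS = $2,275.88 + $3,779.99 = $6,055.87
Ending inventory (cost pool remaining) = $2,285.38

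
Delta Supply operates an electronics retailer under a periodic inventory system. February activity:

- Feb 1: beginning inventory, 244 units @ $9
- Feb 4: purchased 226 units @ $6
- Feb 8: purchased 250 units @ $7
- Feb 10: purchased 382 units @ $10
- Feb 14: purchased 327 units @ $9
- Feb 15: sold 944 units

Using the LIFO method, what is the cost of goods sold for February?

Feb 15, 944 sold [LIFO — newest first]: 327 @ $9 + 382 @ $10 + 235 @ $7 = $8,408
Ending inventory: 244 @ $9 + 226 @ $6 + 15 @ $7 = $3,657

COGS = $8,408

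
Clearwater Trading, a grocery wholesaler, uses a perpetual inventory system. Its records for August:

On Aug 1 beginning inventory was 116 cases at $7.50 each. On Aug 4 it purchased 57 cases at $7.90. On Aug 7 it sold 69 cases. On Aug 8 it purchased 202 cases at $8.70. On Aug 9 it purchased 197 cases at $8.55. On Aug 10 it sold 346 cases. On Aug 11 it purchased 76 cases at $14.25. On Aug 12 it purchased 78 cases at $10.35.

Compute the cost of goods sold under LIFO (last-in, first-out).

Aug 7, 69 sold [LIFO — newest first]: 57 @ $7.90 + 12 @ $7.50 = $540.30
Aug 10, 346 sold [LIFO — newest first]: 197 @ $8.55 + 149 @ $8.70 = $2,980.65
Total COGS = $540.30 + $2,980.65 = $3,520.95
Ending inventory: 104 @ $7.50 + 53 @ $8.70 + 76 @ $14.25 + 78 @ $10.35 = $3,131.40
Check: goods available $6,652.35 = COGS $3,520.95 + ending $3,131.40

COGS = $3,520.95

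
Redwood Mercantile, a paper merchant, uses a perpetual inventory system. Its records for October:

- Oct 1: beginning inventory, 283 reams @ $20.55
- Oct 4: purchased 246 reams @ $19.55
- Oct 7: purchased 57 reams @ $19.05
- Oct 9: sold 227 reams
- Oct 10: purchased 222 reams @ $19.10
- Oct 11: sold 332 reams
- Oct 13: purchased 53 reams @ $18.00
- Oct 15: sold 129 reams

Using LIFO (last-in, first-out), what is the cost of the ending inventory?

Ending inventory = $3,555.15

Oct 9, 227 sold [LIFO — newest first]: 57 @ $19.05 + 170 @ $19.55 = $4,409.35
Oct 11, 332 sold [LIFO — newest first]: 222 @ $19.10 + 76 @ $19.55 + 34 @ $20.55 = $6,424.70
Oct 15, 129 sold [LIFO — newest first]: 53 @ $18.00 + 76 @ $20.55 = $2,515.80
Total COGS = $4,409.35 + $6,424.70 + $2,515.80 = $13,349.85
Ending inventory: 173 @ $20.55 = $3,555.15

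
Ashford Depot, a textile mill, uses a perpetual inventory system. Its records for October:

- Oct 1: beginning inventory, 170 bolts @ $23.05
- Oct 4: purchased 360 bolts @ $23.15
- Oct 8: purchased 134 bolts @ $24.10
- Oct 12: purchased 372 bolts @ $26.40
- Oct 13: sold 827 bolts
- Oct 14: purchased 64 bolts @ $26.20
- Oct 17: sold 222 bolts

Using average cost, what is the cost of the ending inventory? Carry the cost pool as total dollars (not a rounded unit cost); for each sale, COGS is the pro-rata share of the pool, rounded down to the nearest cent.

After Oct 1: 170 on hand, pool $3,918.50 (≈ $23.0500 each)
After Oct 4: 530 on hand, pool $12,252.50 (≈ $23.1179 each)
After Oct 8: 664 on hand, pool $15,481.90 (≈ $23.3161 each)
After Oct 12: 1036 on hand, pool $25,302.70 (≈ $24.4235 each)
Oct 13, sell 827: 827/1036 × $25,302.70 → $20,198.19
After Oct 14: 273 on hand, pool $6,781.31 (≈ $24.8400 each)
Oct 17, sell 222: 222/273 × $6,781.31 → $5,514.47
Total COGS = $20,198.19 + $5,514.47 = $25,712.66
Ending inventory (cost pool remaining) = $1,266.84

Ending inventory = $1,266.84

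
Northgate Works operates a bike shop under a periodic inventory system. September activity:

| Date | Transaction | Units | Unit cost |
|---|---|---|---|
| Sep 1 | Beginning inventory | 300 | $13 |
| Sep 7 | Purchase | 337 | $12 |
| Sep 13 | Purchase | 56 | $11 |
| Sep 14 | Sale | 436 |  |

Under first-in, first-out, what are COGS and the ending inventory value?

Sep 14, 436 sold [FIFO — oldest first]: 300 @ $13 + 136 @ $12 = $5,532
Ending inventory: 201 @ $12 + 56 @ $11 = $3,028

COGS = $5,532; ending inventory = $3,028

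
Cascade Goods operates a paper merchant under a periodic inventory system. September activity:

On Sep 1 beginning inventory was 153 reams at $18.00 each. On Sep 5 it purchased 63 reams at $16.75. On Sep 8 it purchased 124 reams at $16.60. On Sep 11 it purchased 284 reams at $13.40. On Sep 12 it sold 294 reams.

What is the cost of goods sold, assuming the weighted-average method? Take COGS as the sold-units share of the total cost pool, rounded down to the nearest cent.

Sep 12, sell 294: 294/624 × $9,673.25 → $4,557.58
Ending inventory (cost pool remaining) = $5,115.67
Check: goods available $9,673.25 = COGS $4,557.58 + ending $5,115.67

COGS = $4,557.58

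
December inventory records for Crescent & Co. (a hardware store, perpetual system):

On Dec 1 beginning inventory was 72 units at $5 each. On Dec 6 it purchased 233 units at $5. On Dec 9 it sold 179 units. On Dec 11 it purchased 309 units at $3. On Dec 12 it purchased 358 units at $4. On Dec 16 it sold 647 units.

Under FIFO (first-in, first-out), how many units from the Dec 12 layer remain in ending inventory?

Dec 9, 179 sold [FIFO — oldest first]: 72 @ $5 + 107 @ $5 = $895
Dec 16, 647 sold [FIFO — oldest first]: 126 @ $5 + 309 @ $3 + 212 @ $4 = $2,405
Total COGS = $895 + $2,405 = $3,300
Ending inventory: 146 @ $4 = $584
Check: goods available $3,884 = COGS $3,300 + ending $584

146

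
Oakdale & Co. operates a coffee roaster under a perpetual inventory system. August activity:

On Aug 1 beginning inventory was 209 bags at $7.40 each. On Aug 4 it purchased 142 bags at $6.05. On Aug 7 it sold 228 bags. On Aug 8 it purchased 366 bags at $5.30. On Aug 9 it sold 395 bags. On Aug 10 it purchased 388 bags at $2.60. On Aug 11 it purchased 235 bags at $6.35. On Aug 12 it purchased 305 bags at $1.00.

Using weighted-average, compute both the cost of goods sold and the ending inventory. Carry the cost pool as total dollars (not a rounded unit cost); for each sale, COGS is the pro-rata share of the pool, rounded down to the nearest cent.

After Aug 1: 209 on hand, pool $1,546.60 (≈ $7.4000 each)
After Aug 4: 351 on hand, pool $2,405.70 (≈ $6.8538 each)
Aug 7, sell 228: 228/351 × $2,405.70 → $1,562.67
After Aug 8: 489 on hand, pool $2,782.83 (≈ $5.6909 each)
Aug 9, sell 395: 395/489 × $2,782.83 → $2,247.88
After Aug 10: 482 on hand, pool $1,543.75 (≈ $3.2028 each)
After Aug 11: 717 on hand, pool $3,036.00 (≈ $4.2343 each)
After Aug 12: 1022 on hand, pool $3,341.00 (≈ $3.2691 each)
Total COGS = $1,562.67 + $2,247.88 = $3,810.55
Ending inventory (cost pool remaining) = $3,341.00

COGS = $3,810.55; ending inventory = $3,341.00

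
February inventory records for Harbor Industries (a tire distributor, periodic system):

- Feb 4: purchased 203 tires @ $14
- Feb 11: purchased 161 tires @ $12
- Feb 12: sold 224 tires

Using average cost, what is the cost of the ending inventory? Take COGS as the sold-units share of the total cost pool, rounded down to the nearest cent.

Feb 12, sell 224: 224/364 × $4,774.00 → $2,937.84
Ending inventory (cost pool remaining) = $1,836.16

Ending inventory = $1,836.16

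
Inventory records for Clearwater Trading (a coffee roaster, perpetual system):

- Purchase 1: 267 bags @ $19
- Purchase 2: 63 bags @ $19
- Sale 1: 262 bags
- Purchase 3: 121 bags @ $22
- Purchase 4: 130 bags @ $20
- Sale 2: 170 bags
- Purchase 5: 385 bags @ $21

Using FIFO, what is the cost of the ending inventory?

Sale 1 (262) [FIFO — oldest first]: 262 @ $19 = $4,978
Sale 2 (170) [FIFO — oldest first]: 5 @ $19 + 63 @ $19 + 102 @ $22 = $3,536
Total COGS = $4,978 + $3,536 = $8,514
Ending inventory: 19 @ $22 + 130 @ $20 + 385 @ $21 = $11,103
Check: goods available $19,617 = COGS $8,514 + ending $11,103

Ending inventory = $11,103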